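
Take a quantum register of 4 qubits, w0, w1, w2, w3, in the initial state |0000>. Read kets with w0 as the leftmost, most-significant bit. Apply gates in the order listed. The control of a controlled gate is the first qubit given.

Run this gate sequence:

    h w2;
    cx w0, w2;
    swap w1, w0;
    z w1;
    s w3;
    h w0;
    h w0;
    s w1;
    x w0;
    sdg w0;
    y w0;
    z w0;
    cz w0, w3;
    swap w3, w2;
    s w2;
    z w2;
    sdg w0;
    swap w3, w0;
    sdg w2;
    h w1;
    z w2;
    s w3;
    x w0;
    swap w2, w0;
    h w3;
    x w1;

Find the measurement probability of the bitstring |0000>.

Outcome |0000> occurs with probability 1/8.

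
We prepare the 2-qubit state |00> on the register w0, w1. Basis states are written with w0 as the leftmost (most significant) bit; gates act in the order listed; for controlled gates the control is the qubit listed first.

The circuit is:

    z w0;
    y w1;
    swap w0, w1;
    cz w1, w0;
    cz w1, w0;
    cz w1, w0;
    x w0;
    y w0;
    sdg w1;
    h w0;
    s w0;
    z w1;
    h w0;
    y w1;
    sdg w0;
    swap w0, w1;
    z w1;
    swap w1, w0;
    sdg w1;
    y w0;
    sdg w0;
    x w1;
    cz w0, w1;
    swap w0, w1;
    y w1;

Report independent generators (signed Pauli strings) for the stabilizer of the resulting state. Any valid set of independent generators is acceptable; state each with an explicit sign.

The stabilizer group can be generated by -IY, +ZI, among other valid generating sets. Key observation: gates 4-5 undo each other exactly, leaving only the rest of the circuit to track.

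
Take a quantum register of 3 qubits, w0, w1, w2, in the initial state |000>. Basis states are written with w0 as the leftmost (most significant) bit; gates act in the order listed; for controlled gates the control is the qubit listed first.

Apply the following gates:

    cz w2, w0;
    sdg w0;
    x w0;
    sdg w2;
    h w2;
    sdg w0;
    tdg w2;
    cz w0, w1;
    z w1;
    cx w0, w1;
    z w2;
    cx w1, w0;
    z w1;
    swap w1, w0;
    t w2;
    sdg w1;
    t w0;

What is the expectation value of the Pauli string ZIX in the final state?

The observable ZIX averages to 1.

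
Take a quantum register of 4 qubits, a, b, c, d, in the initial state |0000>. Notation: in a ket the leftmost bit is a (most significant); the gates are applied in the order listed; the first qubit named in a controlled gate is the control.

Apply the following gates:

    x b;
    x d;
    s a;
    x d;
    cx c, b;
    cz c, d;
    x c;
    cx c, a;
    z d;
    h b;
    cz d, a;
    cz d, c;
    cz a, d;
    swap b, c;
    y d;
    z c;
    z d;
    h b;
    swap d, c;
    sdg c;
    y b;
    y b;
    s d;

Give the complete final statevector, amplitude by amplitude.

The resulting statevector has amplitude -1/2 on |1010>, -I/2 on |1011>, 1/2 on |1110>, I/2 on |1111>, and 0 on every other basis state.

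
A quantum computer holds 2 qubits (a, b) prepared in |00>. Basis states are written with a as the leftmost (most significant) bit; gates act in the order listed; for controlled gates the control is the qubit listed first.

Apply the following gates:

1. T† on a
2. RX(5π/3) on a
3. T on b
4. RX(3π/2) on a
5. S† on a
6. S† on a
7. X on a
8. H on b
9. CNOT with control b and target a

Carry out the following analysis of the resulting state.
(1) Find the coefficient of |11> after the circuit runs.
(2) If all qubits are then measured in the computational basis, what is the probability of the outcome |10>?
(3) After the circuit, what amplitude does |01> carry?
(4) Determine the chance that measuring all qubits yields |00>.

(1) |11> carries amplitude I*(-sqrt(3) - 1)/4 in the final state.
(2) A full measurement returns |10> with probability 1/4 - sqrt(3)/8.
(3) The final state's coefficient on |01> equals -1/4 + sqrt(3)/4.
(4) Outcome |00> occurs with probability sqrt(3)/8 + 1/4.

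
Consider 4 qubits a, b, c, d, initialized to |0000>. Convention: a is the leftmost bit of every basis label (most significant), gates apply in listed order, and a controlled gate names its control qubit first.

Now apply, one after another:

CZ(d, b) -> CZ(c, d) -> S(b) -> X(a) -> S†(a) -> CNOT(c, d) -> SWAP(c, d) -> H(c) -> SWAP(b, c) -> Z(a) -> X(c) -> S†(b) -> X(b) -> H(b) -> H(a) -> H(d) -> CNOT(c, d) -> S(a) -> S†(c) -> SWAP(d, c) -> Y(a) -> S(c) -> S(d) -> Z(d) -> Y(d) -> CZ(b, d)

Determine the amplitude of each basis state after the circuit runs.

After the circuit, the state carries amplitude 1/4 - I/4 on |0000>, 0 on |0001>, 1/4 + I/4 on |0010>, 0 on |0011>, -1/4 - I/4 on |0100>, 0 on |0101>, 1/4 - I/4 on |0110>, 0 on |0111>, -1/4 - I/4 on |1000>, 0 on |1001>, 1/4 - I/4 on |1010>, 0 on |1011>, -1/4 + I/4 on |1100>, 0 on |1101>, -1/4 - I/4 on |1110>, 0 on |1111>.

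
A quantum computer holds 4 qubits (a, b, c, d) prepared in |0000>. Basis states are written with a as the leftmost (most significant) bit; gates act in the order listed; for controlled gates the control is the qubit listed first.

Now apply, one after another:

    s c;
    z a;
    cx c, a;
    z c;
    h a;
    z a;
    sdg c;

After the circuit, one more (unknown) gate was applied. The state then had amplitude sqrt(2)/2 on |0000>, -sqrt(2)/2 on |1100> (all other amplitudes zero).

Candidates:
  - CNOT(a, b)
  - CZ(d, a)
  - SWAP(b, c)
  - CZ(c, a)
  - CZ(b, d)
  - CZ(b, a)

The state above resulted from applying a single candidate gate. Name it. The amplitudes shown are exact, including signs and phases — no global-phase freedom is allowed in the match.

The unique candidate consistent with the amplitudes is CNOT(a, b).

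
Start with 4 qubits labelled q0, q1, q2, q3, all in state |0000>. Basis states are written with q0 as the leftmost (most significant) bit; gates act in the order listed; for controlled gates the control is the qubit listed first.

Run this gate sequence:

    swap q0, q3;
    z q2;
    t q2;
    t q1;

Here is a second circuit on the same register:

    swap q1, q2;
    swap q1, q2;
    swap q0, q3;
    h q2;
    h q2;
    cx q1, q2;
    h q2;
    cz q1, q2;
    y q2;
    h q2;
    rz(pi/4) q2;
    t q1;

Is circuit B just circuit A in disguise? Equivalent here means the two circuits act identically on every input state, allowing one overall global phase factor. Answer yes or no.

No, they are not equivalent — no single phase factor reconciles the two unitaries.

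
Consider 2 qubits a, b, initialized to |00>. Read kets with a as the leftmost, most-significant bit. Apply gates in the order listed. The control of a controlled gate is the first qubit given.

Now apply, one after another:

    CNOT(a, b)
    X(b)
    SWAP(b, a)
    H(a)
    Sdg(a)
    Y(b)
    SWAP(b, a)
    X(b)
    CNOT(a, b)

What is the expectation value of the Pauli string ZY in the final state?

In the final state, ZY has expectation -1.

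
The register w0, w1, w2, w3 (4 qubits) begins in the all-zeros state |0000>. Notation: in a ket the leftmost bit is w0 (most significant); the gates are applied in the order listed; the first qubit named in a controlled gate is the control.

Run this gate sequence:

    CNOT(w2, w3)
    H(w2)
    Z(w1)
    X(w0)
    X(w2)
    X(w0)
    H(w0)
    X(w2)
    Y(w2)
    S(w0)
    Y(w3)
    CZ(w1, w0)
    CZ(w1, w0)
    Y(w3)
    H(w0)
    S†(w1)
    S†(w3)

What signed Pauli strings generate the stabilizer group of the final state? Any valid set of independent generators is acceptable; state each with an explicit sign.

One valid set of independent stabilizer generators is -YIII, -IIXI, +IZII, +IIIZ (any independent generating set of the same group is equally correct).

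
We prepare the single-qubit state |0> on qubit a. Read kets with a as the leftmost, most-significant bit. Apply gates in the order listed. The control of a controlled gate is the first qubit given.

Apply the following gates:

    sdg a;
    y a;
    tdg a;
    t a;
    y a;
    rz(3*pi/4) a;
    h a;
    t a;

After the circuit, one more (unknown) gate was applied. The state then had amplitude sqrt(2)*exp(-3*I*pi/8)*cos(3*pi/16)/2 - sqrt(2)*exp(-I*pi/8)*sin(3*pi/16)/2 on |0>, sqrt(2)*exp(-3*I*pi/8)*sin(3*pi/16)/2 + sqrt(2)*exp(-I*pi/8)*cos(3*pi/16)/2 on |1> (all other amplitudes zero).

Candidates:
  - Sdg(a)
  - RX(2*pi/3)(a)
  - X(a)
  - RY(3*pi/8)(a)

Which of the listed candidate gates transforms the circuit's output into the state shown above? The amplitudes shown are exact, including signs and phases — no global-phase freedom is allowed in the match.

The applied gate was RY(3*pi/8)(a).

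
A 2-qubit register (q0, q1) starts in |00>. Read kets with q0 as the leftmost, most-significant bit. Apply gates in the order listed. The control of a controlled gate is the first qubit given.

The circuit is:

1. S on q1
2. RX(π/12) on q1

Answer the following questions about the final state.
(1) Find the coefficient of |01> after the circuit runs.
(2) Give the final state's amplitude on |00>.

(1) |01> carries amplitude -I*sqrt(sqrt(2) + 2)/4 + I*sqrt(6 - 3*sqrt(2))/4 in the final state.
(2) The amplitude on |00> is sqrt(2 - sqrt(2))/4 + sqrt(3*sqrt(2) + 6)/4.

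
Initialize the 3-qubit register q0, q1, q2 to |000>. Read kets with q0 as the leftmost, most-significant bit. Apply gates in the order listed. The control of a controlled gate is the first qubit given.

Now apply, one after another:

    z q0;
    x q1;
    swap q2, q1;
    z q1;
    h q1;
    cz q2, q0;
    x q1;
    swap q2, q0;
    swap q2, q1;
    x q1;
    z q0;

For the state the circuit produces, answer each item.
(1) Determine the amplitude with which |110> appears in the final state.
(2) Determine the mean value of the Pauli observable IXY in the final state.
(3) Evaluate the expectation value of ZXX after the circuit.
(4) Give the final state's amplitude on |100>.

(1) The final state's coefficient on |110> equals -sqrt(2)/2.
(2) The expectation value of IXY is 0.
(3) In the final state, ZXX has expectation 0.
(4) The final state's coefficient on |100> equals 0.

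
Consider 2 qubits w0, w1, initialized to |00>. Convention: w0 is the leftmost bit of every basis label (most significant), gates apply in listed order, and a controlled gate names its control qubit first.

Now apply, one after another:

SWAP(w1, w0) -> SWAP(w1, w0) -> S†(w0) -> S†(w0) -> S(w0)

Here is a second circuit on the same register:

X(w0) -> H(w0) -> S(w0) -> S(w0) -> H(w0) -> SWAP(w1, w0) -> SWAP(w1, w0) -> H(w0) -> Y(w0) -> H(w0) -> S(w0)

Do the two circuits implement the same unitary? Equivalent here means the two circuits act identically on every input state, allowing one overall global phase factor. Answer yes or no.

No, they are not equivalent — no single phase factor reconciles the two unitaries.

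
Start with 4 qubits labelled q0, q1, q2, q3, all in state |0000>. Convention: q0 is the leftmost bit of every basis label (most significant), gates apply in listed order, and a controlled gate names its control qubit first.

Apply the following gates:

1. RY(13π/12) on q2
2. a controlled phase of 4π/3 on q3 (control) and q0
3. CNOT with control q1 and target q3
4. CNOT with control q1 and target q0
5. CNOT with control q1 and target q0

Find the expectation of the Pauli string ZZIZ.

The expectation value of ZZIZ is 1. Key observation: steps 4-5 multiply out to the identity, so the circuit reduces to the remaining gates.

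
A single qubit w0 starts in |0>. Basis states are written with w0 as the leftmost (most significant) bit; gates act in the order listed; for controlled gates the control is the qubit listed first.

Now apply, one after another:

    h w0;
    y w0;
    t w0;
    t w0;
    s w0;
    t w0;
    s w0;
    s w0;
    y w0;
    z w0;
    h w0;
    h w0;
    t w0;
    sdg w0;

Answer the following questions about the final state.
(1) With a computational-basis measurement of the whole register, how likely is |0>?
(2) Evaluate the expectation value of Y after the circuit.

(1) Outcome |0> occurs with probability 1/2.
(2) The expectation value of Y is 1.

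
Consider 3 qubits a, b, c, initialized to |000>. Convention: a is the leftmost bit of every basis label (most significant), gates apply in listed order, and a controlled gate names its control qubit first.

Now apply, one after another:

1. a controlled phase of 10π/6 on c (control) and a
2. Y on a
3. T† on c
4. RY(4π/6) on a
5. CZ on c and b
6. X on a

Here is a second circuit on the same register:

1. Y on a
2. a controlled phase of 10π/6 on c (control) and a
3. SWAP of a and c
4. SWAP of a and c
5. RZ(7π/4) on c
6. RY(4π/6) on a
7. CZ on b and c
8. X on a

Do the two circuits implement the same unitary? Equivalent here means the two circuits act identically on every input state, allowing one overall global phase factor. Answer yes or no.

No, they are not equivalent — no single phase factor reconciles the two unitaries.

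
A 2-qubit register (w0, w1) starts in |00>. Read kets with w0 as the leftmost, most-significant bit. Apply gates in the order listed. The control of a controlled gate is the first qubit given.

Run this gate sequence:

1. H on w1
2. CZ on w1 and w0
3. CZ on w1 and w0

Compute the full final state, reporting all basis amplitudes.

The resulting statevector has amplitude sqrt(2)/2 on |00>, sqrt(2)/2 on |01>, 0 on |10>, 0 on |11>.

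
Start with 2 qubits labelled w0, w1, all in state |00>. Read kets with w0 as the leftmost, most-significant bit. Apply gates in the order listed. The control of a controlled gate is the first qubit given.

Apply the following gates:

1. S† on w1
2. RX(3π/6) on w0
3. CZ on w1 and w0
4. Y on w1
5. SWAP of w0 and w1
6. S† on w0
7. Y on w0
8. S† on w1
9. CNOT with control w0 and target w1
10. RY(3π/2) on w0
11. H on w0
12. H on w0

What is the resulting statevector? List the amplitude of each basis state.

The final amplitudes are I/2 on |00>, -I/2 on |01>, -I/2 on |10>, I/2 on |11>. Key observation: the block from step 11 through step 12 cancels to the identity and can be dropped.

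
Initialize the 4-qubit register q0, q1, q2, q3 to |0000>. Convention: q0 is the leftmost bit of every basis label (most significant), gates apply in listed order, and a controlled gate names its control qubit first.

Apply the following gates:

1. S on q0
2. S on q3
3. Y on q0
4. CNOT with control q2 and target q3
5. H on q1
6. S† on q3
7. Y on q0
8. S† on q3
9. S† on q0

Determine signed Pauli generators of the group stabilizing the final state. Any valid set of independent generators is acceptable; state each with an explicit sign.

One valid set of independent stabilizer generators is +IXII, +ZIII, +IIZI, +IIIZ (any independent generating set of the same group is equally correct).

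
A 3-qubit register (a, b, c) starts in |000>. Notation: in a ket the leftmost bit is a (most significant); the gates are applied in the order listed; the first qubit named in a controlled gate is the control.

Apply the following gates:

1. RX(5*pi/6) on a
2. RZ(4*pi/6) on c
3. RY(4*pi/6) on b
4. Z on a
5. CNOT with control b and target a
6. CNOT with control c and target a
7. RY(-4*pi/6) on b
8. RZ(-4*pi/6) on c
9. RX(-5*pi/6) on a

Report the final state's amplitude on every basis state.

The resulting statevector has amplitude -sqrt(3)/8 + 3*I/8 on |000>, 0 on |001>, 3/8 + sqrt(3)*I/8 on |010>, 0 on |011>, -3*sqrt(3)/8 + I/8 on |100>, 0 on |101>, -3/8 - sqrt(3)*I/8 on |110>, 0 on |111>.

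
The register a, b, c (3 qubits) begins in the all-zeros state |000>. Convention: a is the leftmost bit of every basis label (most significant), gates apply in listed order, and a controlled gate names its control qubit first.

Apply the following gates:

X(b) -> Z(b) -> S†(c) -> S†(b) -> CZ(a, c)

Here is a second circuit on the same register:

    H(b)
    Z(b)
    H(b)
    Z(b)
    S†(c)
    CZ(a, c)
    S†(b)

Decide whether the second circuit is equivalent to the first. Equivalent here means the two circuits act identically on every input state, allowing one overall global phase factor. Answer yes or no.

Yes: on every input state the two circuits agree up to one overall phase factor.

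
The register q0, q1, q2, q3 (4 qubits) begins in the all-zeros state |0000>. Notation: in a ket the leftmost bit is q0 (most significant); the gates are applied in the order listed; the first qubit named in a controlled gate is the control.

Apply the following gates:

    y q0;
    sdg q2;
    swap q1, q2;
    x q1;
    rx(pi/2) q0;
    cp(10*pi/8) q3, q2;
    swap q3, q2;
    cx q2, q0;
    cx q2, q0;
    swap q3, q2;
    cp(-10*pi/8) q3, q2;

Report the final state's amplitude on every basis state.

The resulting statevector has amplitude sqrt(2)/2 on |0100>, sqrt(2)*I/2 on |1100>, and 0 on every other basis state. Key observation: steps 6-11 multiply out to the identity, so the circuit reduces to the remaining gates.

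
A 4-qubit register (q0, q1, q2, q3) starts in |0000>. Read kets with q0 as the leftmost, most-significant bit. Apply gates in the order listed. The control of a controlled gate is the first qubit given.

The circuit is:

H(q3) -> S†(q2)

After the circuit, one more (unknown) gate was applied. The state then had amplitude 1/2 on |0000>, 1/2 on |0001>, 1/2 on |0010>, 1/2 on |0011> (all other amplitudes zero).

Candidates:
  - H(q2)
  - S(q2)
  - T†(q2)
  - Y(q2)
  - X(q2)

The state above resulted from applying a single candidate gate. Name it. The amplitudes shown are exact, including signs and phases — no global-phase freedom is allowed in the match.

The unique candidate consistent with the amplitudes is H(q2).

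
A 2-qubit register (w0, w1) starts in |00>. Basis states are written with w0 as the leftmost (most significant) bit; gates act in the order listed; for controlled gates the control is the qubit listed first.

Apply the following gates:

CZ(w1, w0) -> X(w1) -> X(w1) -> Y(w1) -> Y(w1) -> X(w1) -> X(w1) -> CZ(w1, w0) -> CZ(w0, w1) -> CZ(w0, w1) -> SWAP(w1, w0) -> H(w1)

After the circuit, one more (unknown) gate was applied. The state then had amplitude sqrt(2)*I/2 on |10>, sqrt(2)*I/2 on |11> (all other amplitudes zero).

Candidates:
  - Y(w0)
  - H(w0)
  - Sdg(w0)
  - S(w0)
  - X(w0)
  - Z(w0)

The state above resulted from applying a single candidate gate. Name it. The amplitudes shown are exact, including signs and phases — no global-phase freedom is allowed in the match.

The unique candidate consistent with the amplitudes is Y(w0). Key observation: the block from step 1 through step 8 cancels to the identity and can be dropped.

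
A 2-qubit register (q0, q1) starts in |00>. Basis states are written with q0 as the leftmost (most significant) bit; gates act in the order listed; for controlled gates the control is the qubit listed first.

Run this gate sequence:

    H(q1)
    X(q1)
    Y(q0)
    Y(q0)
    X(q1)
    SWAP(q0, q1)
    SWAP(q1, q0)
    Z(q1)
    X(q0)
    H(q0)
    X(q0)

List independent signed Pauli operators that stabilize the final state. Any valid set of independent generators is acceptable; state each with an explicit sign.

The final state is stabilized by the group generated by -XI, -IX; other independent generating sets are equally valid. Key observation: gates 2-5 undo each other exactly, leaving only the rest of the circuit to track.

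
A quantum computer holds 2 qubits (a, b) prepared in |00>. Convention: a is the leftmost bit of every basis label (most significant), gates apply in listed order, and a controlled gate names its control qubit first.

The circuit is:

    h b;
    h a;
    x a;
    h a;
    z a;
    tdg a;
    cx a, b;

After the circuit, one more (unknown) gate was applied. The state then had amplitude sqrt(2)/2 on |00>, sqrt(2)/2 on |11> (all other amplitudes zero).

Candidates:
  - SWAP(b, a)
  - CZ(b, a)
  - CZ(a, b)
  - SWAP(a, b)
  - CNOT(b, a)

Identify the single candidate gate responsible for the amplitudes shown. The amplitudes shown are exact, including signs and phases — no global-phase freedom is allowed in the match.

The unique candidate consistent with the amplitudes is CNOT(b, a). Key observation: steps 2-5 multiply out to the identity, so the circuit reduces to the remaining gates.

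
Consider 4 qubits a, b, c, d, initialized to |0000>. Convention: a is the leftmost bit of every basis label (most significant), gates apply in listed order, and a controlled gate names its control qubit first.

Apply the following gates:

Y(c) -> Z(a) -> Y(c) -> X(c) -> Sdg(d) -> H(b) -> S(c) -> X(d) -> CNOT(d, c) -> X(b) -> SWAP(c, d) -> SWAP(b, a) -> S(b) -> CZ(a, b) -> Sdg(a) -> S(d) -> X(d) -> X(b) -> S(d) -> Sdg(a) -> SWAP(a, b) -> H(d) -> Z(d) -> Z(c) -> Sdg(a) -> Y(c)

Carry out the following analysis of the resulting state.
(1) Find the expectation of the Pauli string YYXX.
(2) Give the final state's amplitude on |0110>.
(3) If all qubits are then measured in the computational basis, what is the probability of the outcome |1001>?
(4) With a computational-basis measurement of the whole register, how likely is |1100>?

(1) The expectation value of YYXX is 0.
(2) |0110> carries amplitude 0 in the final state.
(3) A full measurement returns |1001> with probability 1/4.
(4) The probability of measuring |1100> is 1/4.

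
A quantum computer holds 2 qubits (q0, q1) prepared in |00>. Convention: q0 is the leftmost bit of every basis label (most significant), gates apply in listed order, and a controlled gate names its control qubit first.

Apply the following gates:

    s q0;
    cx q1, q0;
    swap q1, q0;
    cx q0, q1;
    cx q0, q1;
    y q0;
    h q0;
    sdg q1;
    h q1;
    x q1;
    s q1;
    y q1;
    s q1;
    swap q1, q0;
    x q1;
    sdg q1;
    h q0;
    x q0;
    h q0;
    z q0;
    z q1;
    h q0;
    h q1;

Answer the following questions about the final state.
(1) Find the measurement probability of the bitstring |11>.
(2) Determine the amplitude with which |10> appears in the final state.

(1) A full measurement returns |11> with probability 1/2. Key observation: gates 17-20 undo each other exactly, leaving only the rest of the circuit to track.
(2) The final state's coefficient on |10> equals -1/2 - I/2.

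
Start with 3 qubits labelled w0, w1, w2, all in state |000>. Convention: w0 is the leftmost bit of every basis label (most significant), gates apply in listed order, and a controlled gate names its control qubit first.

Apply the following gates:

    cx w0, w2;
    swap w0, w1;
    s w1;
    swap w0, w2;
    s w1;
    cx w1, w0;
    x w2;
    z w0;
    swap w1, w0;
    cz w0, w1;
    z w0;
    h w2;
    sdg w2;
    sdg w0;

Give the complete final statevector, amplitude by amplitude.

The resulting statevector has amplitude sqrt(2)/2 on |000>, sqrt(2)*I/2 on |001>, and 0 on every other basis state.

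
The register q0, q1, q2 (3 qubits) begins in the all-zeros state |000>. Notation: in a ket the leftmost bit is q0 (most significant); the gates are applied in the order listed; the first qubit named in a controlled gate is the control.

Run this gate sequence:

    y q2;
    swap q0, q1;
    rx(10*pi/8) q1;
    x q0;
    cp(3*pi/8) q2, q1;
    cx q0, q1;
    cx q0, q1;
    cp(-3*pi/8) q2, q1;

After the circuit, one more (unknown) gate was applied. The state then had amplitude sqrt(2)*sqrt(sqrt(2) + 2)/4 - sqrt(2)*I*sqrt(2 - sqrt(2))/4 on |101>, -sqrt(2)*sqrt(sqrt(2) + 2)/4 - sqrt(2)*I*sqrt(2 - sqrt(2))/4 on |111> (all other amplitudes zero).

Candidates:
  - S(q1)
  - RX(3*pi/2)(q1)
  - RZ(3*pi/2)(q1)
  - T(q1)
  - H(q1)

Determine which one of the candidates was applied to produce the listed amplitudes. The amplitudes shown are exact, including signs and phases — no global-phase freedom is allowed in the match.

It was H(q1) that produced the state shown. Key observation: steps 5-8 multiply out to the identity, so the circuit reduces to the remaining gates.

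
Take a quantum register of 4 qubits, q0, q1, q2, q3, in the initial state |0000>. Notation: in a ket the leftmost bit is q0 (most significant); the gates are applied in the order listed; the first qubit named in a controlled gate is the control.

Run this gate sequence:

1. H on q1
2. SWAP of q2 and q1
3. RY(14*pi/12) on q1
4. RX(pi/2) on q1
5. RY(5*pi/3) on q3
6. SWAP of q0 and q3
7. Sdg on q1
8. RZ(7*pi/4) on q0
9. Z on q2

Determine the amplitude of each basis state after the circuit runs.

After the circuit, the state carries amplitude (-3*sqrt(2) + sqrt(6) - 3*sqrt(2)*I - sqrt(6)*I)*exp(I*pi/8)/16 on |0000>, 0 on |0001>, (-sqrt(6) + 3*sqrt(2) + sqrt(6)*I + 3*sqrt(2)*I)*exp(I*pi/8)/16 on |0010>, 0 on |0011>, (-sqrt(6) + 3*sqrt(2) - 3*sqrt(2)*I - sqrt(6)*I)*exp(I*pi/8)/16 on |0100>, 0 on |0101>, (-3*sqrt(2) + sqrt(6) + sqrt(6)*I + 3*sqrt(2)*I)*exp(I*pi/8)/16 on |0110>, 0 on |0111>, (sqrt(2) + sqrt(6) - sqrt(6)*I + sqrt(2)*I)*exp(3*I*pi/8)/16 on |1000>, 0 on |1001>, (-sqrt(6) - sqrt(2) - sqrt(2)*I + sqrt(6)*I)*exp(3*I*pi/8)/16 on |1010>, 0 on |1011>, (sqrt(2) + sqrt(6) - sqrt(2)*I + sqrt(6)*I)*exp(3*I*pi/8)/16 on |1100>, 0 on |1101>, (-sqrt(6) - sqrt(2) - sqrt(6)*I + sqrt(2)*I)*exp(3*I*pi/8)/16 on |1110>, 0 on |1111>.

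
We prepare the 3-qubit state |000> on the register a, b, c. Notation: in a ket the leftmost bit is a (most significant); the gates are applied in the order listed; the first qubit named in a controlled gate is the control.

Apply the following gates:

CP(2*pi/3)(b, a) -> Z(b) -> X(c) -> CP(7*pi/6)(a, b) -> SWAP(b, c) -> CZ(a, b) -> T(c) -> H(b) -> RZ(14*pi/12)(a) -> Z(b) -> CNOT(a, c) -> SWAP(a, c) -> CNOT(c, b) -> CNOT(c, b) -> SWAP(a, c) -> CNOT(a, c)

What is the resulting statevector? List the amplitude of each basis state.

The resulting statevector has amplitude -sqrt(2)*exp(5*I*pi/12)/2 on |000>, -sqrt(2)*exp(5*I*pi/12)/2 on |010>, and 0 on every other basis state. Key observation: the block from step 11 through step 16 cancels to the identity and can be dropped.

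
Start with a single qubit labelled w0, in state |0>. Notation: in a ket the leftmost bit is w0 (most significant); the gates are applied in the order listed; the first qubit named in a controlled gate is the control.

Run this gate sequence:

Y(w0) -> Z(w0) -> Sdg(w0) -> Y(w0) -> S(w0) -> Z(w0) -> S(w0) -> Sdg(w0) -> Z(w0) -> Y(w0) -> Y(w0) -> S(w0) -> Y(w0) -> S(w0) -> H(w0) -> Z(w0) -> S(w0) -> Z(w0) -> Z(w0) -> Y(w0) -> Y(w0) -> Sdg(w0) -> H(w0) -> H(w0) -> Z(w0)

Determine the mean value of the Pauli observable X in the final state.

In the final state, X has expectation -1.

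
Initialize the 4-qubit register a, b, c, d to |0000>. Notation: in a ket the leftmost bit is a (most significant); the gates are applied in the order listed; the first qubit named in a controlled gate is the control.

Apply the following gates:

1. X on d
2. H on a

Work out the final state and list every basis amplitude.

After the circuit, the state carries amplitude sqrt(2)/2 on |0001>, sqrt(2)/2 on |1001>, and 0 on every other basis state.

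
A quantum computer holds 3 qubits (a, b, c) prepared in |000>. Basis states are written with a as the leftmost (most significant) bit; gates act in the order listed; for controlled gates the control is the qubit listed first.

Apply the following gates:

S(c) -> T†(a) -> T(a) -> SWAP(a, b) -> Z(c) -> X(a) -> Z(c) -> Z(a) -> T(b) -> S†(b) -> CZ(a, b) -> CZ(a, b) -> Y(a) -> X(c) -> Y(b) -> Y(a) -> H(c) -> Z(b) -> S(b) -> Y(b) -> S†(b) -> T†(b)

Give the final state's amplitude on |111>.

|111> carries amplitude 0 in the final state. Key observation: the block from step 11 through step 12 cancels to the identity and can be dropped.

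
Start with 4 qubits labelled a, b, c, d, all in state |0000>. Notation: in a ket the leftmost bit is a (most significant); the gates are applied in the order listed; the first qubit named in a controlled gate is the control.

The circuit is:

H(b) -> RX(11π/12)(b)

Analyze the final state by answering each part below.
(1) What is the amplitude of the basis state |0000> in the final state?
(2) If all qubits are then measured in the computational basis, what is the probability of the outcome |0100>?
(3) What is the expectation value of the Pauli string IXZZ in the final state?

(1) |0000> carries amplitude -sqrt(12 - 6*sqrt(2))/8 + sqrt(2*sqrt(2) + 4)/8 - I*sqrt(6*sqrt(2) + 12)/8 - I*sqrt(4 - 2*sqrt(2))/8 in the final state.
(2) Outcome |0100> occurs with probability 1/2.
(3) The expectation value of IXZZ is 1.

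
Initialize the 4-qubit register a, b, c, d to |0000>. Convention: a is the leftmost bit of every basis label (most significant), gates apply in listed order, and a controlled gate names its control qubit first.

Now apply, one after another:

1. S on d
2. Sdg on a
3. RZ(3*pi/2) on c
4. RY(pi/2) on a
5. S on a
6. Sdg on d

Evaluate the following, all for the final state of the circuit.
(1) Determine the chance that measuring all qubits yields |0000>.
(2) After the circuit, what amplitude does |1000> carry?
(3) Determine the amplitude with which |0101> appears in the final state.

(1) Outcome |0000> occurs with probability 1/2.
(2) |1000> carries amplitude -sqrt(2)*exp(3*I*pi/4)/2 in the final state.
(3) The amplitude on |0101> is 0.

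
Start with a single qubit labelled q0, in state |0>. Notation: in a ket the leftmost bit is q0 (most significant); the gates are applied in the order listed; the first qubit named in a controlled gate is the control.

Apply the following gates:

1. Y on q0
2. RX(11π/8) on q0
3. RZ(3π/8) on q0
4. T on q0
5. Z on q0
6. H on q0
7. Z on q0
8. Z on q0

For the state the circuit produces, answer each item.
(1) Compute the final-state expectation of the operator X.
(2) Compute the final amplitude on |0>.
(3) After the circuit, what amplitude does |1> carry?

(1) The expectation value of X is sqrt(2 - sqrt(2))/2.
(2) The amplitude on |0> is sqrt(2)*exp(-3*I*pi/16)*sin(5*pi/16)/2 + sqrt(2)*I*exp(7*I*pi/16)*cos(5*pi/16)/2.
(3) The final state's coefficient on |1> equals sqrt(2)*exp(-3*I*pi/16)*sin(5*pi/16)/2 - sqrt(2)*I*exp(7*I*pi/16)*cos(5*pi/16)/2.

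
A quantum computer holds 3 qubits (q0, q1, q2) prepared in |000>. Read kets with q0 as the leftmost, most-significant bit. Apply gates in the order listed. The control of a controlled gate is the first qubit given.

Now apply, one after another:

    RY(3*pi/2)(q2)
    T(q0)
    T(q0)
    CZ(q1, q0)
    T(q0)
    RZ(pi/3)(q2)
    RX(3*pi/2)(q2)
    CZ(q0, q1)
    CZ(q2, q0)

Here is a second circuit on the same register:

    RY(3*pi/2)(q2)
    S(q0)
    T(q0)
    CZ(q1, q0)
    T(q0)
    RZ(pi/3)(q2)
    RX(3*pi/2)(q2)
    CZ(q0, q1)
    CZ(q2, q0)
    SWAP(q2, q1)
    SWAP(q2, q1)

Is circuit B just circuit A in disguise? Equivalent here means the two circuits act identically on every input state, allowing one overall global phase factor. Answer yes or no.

No: there is an input state on which the two circuits produce genuinely different outputs (not merely differing by a phase).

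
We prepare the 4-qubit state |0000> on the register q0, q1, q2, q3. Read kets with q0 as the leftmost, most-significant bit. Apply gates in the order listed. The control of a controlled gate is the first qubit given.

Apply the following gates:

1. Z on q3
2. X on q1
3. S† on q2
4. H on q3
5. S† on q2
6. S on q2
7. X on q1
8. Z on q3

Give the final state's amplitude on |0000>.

|0000> carries amplitude sqrt(2)/2 in the final state.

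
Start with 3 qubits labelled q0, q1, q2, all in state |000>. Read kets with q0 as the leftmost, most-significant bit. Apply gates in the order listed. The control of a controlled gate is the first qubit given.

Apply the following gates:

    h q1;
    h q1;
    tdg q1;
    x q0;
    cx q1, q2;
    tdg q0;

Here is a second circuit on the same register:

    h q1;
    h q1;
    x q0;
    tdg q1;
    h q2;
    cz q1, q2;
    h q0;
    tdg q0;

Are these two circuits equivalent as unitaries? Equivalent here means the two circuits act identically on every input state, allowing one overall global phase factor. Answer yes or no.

No: there is an input state on which the two circuits produce genuinely different outputs (not merely differing by a phase).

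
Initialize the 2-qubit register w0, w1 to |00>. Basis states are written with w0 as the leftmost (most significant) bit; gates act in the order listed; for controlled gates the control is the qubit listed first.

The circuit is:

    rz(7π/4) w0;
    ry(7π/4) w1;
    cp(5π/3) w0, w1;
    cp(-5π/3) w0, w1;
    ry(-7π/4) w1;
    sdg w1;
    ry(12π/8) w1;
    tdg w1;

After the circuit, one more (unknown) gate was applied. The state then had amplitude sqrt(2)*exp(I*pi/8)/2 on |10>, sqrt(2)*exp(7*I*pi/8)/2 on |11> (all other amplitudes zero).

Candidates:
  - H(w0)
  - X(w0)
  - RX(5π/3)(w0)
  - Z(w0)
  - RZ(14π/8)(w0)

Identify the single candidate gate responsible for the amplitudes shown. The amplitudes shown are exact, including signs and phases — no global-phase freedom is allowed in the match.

The unique candidate consistent with the amplitudes is X(w0). Key observation: the block from step 2 through step 5 cancels to the identity and can be dropped.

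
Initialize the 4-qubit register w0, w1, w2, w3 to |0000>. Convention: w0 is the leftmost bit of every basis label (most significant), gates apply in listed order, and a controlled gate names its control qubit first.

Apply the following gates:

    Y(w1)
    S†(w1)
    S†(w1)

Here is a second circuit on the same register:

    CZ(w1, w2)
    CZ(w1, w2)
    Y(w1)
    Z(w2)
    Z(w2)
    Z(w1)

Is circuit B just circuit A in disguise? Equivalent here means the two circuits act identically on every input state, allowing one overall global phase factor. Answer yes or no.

Yes — the two circuits implement the same unitary up to a global phase.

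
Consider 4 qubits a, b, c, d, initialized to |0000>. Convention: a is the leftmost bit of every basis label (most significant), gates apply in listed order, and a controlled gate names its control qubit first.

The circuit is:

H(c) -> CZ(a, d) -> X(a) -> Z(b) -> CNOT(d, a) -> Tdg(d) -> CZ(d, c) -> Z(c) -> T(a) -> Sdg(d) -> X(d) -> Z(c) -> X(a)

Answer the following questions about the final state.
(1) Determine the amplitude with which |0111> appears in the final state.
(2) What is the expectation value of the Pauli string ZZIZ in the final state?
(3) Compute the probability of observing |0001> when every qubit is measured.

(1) The amplitude on |0111> is 0.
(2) In the final state, ZZIZ has expectation -1.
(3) The probability of measuring |0001> is 1/2.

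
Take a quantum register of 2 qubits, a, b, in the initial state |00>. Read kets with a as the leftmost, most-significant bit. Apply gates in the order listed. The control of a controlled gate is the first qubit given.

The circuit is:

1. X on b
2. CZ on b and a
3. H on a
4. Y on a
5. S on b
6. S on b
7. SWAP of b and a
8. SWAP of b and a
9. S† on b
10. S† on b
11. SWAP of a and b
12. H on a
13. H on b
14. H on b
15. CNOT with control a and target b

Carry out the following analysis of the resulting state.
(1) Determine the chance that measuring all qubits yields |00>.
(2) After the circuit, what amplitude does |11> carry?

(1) Outcome |00> occurs with probability 1/4. Key observation: steps 5-10 multiply out to the identity, so the circuit reduces to the remaining gates.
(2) The final state's coefficient on |11> equals I/2.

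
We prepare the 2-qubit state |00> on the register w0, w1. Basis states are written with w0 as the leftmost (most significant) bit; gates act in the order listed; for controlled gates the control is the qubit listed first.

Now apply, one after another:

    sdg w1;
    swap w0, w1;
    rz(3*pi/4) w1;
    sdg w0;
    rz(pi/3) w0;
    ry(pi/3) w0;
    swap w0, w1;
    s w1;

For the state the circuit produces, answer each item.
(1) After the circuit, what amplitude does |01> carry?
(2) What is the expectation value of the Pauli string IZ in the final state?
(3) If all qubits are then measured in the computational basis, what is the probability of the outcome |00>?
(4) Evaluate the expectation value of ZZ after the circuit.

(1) |01> carries amplitude -exp(23*I*pi/24)/2 in the final state.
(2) The observable IZ averages to 1/2.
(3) The probability of measuring |00> is 3/4.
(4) The observable ZZ averages to 1/2.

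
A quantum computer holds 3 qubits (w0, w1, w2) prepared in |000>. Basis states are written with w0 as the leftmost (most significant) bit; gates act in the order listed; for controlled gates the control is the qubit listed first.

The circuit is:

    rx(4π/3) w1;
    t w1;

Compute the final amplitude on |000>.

The amplitude on |000> is -1/2.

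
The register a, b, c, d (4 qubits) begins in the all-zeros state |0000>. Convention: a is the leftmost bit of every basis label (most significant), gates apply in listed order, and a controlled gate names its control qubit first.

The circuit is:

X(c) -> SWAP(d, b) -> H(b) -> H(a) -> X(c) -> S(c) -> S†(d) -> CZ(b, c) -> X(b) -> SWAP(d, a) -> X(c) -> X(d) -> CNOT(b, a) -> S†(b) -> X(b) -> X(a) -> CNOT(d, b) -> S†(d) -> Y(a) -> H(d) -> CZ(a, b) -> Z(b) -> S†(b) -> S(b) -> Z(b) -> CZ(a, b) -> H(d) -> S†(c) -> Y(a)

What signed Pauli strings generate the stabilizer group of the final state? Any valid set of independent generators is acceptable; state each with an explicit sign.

One valid set of independent stabilizer generators is +XZIX, -IXIY, +ZZIZ, -IIZI (any independent generating set of the same group is equally correct).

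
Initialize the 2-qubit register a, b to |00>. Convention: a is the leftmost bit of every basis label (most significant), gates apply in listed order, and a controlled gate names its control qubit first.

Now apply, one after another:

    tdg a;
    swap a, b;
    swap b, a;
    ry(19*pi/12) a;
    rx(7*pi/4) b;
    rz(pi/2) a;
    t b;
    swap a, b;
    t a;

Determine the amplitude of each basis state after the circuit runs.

The resulting statevector has amplitude (-sqrt(6) - 2 - sqrt(2))*exp(3*I*pi/4)/8 on |00>, (-2*sqrt(3) - sqrt(6) + sqrt(2))*exp(I*pi/4)/8 on |01>, (-sqrt(6) + sqrt(2) + 2*sqrt(3))*exp(3*I*pi/4)/8 on |10>, (-2 + sqrt(2) + sqrt(6))*exp(I*pi/4)/8 on |11>.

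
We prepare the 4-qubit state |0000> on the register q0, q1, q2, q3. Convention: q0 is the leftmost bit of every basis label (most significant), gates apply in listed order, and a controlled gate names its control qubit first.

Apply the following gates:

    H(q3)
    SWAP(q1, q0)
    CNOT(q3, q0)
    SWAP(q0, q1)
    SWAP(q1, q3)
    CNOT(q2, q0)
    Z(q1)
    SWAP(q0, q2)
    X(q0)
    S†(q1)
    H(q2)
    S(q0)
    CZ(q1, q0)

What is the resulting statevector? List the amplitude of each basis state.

After the circuit, the state carries amplitude I/2 on |1000>, I/2 on |1010>, 1/2 on |1101>, 1/2 on |1111>, and 0 on every other basis state.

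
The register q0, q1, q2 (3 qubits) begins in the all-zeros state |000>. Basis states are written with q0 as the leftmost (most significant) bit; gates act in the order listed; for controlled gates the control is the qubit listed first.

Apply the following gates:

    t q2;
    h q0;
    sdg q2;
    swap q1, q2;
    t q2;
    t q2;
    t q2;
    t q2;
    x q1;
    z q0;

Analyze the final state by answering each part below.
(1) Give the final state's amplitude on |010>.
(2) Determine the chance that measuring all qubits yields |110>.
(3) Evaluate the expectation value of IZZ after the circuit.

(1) |010> carries amplitude sqrt(2)/2 in the final state.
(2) The probability of measuring |110> is 1/2.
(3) In the final state, IZZ has expectation -1.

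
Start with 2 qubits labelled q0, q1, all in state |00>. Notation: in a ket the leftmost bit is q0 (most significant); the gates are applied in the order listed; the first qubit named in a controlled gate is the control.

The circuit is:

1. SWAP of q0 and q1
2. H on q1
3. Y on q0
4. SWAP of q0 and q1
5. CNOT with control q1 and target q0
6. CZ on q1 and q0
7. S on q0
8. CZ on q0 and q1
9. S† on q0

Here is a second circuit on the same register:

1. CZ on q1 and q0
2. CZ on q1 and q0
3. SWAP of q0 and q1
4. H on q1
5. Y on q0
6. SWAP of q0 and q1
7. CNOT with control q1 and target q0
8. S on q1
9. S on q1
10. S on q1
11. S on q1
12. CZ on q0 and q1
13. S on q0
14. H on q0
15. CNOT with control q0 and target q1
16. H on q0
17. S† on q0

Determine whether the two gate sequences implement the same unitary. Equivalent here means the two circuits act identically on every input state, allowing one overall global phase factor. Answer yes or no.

No, they are not equivalent — no single phase factor reconciles the two unitaries.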